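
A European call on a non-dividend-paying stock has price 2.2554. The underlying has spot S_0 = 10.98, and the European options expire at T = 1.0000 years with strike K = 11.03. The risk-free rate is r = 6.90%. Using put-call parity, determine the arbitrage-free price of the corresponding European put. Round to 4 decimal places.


Put-call parity: C - P = S_0 * exp(-qT) - K * exp(-rT).
S_0 * exp(-qT) = 10.9800 * 1.00000000 = 10.98000000
K * exp(-rT) = 11.0300 * 0.93332668 = 10.29459328
P = C - S*exp(-qT) + K*exp(-rT)
P = 2.2554 - 10.98000000 + 10.29459328 = 1.5700

Answer: Put price = 1.5700


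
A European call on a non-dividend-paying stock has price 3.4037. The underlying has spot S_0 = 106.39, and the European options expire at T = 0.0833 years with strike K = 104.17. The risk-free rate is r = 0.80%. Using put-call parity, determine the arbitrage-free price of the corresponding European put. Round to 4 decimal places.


Answer: Put price = 1.1143

Derivation:
Put-call parity: C - P = S_0 * exp(-qT) - K * exp(-rT).
S_0 * exp(-qT) = 106.3900 * 1.00000000 = 106.39000000
K * exp(-rT) = 104.1700 * 0.99933382 = 104.10060424
P = C - S*exp(-qT) + K*exp(-rT)
P = 3.4037 - 106.39000000 + 104.10060424 = 1.1143


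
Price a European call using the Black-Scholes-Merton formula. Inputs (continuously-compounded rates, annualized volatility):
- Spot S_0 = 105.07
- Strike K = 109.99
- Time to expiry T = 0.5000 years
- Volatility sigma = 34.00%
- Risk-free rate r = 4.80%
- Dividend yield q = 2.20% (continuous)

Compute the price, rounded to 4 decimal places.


d1 = (ln(S/K) + (r - q + 0.5*sigma^2) * T) / (sigma * sqrt(T)) = -0.01606654
d2 = d1 - sigma * sqrt(T) = -0.25648284
exp(-rT) = 0.97628571; exp(-qT) = 0.98906028
C = S_0 * exp(-qT) * N(d1) - K * exp(-rT) * N(d2)
N(d1) = 0.49359065; N(d2) = 0.39878901
C = 105.0700 * 0.98906028 * 0.49359065 - 109.9900 * 0.97628571 * 0.39878901 = 8.4716

Answer: Price = 8.4716


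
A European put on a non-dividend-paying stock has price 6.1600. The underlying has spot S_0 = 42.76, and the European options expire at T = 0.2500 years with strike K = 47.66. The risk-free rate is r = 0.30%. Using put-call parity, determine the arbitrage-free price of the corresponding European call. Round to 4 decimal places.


Put-call parity: C - P = S_0 * exp(-qT) - K * exp(-rT).
S_0 * exp(-qT) = 42.7600 * 1.00000000 = 42.76000000
K * exp(-rT) = 47.6600 * 0.99925028 = 47.62426840
C = P + S*exp(-qT) - K*exp(-rT)
C = 6.1600 + 42.76000000 - 47.62426840 = 1.2957

Answer: Call price = 1.2957


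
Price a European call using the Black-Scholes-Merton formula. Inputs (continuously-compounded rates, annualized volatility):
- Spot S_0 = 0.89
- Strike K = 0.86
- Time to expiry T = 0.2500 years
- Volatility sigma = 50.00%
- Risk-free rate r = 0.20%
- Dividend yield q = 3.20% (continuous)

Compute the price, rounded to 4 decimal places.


Answer: Price = 0.0988

Derivation:
d1 = (ln(S/K) + (r - q + 0.5*sigma^2) * T) / (sigma * sqrt(T)) = 0.23215629
d2 = d1 - sigma * sqrt(T) = -0.01784371
exp(-rT) = 0.99950012; exp(-qT) = 0.99203191
C = S_0 * exp(-qT) * N(d1) - K * exp(-rT) * N(d2)
N(d1) = 0.59179169; N(d2) = 0.49288177
C = 0.8900 * 0.99203191 * 0.59179169 - 0.8600 * 0.99950012 * 0.49288177 = 0.0988


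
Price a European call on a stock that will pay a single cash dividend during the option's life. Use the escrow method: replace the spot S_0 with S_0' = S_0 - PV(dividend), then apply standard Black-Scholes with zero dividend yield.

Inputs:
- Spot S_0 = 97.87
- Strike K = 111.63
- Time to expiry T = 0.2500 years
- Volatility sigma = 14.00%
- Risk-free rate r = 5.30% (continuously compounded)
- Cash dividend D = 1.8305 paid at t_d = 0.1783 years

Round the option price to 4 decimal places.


Answer: Price = 0.0685

Derivation:
PV(D) = D * exp(-r * t_d) = 1.8305 * 0.99059461 = 1.81328343
S_0' = S_0 - PV(D) = 97.8700 - 1.81328343 = 96.05671657
d1 = (ln(S_0'/K) + (r + sigma^2/2)*T) / (sigma*sqrt(T)) = -1.92215738
d2 = d1 - sigma*sqrt(T) = -1.99215738
exp(-rT) = 0.98683739
N(d1) = 0.02729298; N(d2) = 0.02317690
C = S_0' * N(d1) - K * exp(-rT) * N(d2) = 96.05671657 * 0.02729298 - 111.6300 * 0.98683739 * 0.02317690 = 0.0685


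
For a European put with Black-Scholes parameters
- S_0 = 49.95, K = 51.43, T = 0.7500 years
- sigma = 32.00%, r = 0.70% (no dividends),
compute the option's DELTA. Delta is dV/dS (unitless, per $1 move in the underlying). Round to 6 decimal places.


d1 = 0.0521449964; d2 = -0.2249831328
phi(d1) = 0.3984002668; exp(-qT) = 1.0000000000; exp(-rT) = 0.9947637572
N(-d1) = 0.4792065799
Delta = -exp(-qT) * N(-d1) = -1.0000000000 * 0.4792065799 = -0.479207

Answer: Delta = -0.479207


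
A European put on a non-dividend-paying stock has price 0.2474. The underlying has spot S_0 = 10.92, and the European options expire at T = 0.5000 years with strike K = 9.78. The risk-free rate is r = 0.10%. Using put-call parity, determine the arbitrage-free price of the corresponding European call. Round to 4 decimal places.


Answer: Call price = 1.3923

Derivation:
Put-call parity: C - P = S_0 * exp(-qT) - K * exp(-rT).
S_0 * exp(-qT) = 10.9200 * 1.00000000 = 10.92000000
K * exp(-rT) = 9.7800 * 0.99950012 = 9.77511122
C = P + S*exp(-qT) - K*exp(-rT)
C = 0.2474 + 10.92000000 - 9.77511122 = 1.3923


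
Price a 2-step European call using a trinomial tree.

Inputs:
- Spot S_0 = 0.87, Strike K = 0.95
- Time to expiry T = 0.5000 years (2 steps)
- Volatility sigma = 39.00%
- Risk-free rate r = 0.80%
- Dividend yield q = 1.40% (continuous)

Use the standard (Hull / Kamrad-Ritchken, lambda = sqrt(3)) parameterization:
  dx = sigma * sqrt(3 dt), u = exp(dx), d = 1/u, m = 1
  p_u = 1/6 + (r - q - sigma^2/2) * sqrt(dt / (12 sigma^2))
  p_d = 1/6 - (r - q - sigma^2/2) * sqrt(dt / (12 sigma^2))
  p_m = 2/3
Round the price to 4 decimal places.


dt = T/N = 0.250000; dx = sigma*sqrt(3*dt) = 0.337750
u = exp(dx) = 1.401790; d = 1/u = 0.713374
p_u = 0.136300, p_m = 0.666667, p_d = 0.197033
Discount per step: exp(-r*dt) = 0.998002
Stock lattice S(k, j) with j the centered position index:
  k=0: S(0,+0) = 0.8700
  k=1: S(1,-1) = 0.6206; S(1,+0) = 0.8700; S(1,+1) = 1.2196
  k=2: S(2,-2) = 0.4427; S(2,-1) = 0.6206; S(2,+0) = 0.8700; S(2,+1) = 1.2196; S(2,+2) = 1.7096
Terminal payoffs V(N, j) = max(S_T - K, 0):
  V(2,-2) = 0.000000; V(2,-1) = 0.000000; V(2,+0) = 0.000000; V(2,+1) = 0.269557; V(2,+2) = 0.759563
Backward induction: V(k, j) = exp(-r*dt) * [p_u * V(k+1, j+1) + p_m * V(k+1, j) + p_d * V(k+1, j-1)]
  V(1,-1) = exp(-r*dt) * [p_u*0.000000 + p_m*0.000000 + p_d*0.000000] = 0.000000
  V(1,+0) = exp(-r*dt) * [p_u*0.269557 + p_m*0.000000 + p_d*0.000000] = 0.036667
  V(1,+1) = exp(-r*dt) * [p_u*0.759563 + p_m*0.269557 + p_d*0.000000] = 0.282668
  V(0,+0) = exp(-r*dt) * [p_u*0.282668 + p_m*0.036667 + p_d*0.000000] = 0.062847

Answer: Price = V(0,0) = 0.0628


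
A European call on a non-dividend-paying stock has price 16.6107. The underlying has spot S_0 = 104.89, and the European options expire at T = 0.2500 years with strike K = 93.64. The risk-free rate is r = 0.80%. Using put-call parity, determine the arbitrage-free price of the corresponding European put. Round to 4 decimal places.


Put-call parity: C - P = S_0 * exp(-qT) - K * exp(-rT).
S_0 * exp(-qT) = 104.8900 * 1.00000000 = 104.89000000
K * exp(-rT) = 93.6400 * 0.99800200 = 93.45290716
P = C - S*exp(-qT) + K*exp(-rT)
P = 16.6107 - 104.89000000 + 93.45290716 = 5.1736

Answer: Put price = 5.1736


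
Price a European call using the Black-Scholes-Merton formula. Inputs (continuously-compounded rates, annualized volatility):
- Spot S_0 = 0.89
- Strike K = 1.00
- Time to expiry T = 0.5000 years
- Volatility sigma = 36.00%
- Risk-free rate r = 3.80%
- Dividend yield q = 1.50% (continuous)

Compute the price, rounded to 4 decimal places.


d1 = (ln(S/K) + (r - q + 0.5*sigma^2) * T) / (sigma * sqrt(T)) = -0.28533258
d2 = d1 - sigma * sqrt(T) = -0.53989102
exp(-rT) = 0.98117936; exp(-qT) = 0.99252805
C = S_0 * exp(-qT) * N(d1) - K * exp(-rT) * N(d2)
N(d1) = 0.38769468; N(d2) = 0.29463610
C = 0.8900 * 0.99252805 * 0.38769468 - 1.0000 * 0.98117936 * 0.29463610 = 0.0534

Answer: Price = 0.0534


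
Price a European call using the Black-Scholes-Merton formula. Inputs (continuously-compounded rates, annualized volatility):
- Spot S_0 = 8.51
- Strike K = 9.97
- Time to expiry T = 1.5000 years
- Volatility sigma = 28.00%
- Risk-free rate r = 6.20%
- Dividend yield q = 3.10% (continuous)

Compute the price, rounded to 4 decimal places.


Answer: Price = 0.7518

Derivation:
d1 = (ln(S/K) + (r - q + 0.5*sigma^2) * T) / (sigma * sqrt(T)) = -0.15466382
d2 = d1 - sigma * sqrt(T) = -0.49759238
exp(-rT) = 0.91119350; exp(-qT) = 0.95456456
C = S_0 * exp(-qT) * N(d1) - K * exp(-rT) * N(d2)
N(d1) = 0.43854318; N(d2) = 0.30938569
C = 8.5100 * 0.95456456 * 0.43854318 - 9.9700 * 0.91119350 * 0.30938569 = 0.7518


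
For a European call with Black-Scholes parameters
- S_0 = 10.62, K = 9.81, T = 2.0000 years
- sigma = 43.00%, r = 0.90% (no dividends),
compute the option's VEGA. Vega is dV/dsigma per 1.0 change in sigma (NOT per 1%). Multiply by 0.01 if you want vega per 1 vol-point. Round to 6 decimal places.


Answer: Vega = 5.379904

Derivation:
d1 = 0.4641198008; d2 = -0.1439920310
phi(d1) = 0.3582077592; exp(-qT) = 1.0000000000; exp(-rT) = 0.9821610324
Vega = S * exp(-qT) * phi(d1) * sqrt(T) = 10.6200 * 1.0000000000 * 0.3582077592 * 1.4142135624 = 5.379904


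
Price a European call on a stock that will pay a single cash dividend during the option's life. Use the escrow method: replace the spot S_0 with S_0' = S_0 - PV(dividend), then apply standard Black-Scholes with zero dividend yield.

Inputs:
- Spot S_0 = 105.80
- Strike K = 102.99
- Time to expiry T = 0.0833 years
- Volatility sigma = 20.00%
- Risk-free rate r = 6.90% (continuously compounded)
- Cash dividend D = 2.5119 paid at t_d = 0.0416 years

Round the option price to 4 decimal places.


PV(D) = D * exp(-r * t_d) = 2.5119 * 0.99713372 = 2.50470018
S_0' = S_0 - PV(D) = 105.8000 - 2.50470018 = 103.29529982
d1 = (ln(S_0'/K) + (r + sigma^2/2)*T) / (sigma*sqrt(T)) = 0.17971333
d2 = d1 - sigma*sqrt(T) = 0.12198985
exp(-rT) = 0.99426879
N(d1) = 0.57131119; N(d2) = 0.54854647
C = S_0' * N(d1) - K * exp(-rT) * N(d2) = 103.29529982 * 0.57131119 - 102.9900 * 0.99426879 * 0.54854647 = 2.8427

Answer: Price = 2.8427


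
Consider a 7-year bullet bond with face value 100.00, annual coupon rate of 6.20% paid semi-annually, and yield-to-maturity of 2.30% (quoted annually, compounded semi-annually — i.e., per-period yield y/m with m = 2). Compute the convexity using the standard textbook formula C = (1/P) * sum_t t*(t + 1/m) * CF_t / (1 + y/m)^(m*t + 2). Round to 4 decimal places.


Answer: Convexity = 40.9561

Derivation:
Coupon per period c = face * coupon_rate / m = 3.100000
Periods per year m = 2; per-period yield y/m = 0.011500
Number of cashflows N = 14
Cashflows (t years, CF_t, discount factor 1/(1+y/m)^(m*t), PV):
  t = 0.5000: CF_t = 3.100000, DF = 0.988631, PV = 3.064755
  t = 1.0000: CF_t = 3.100000, DF = 0.977391, PV = 3.029911
  t = 1.5000: CF_t = 3.100000, DF = 0.966279, PV = 2.995464
  t = 2.0000: CF_t = 3.100000, DF = 0.955293, PV = 2.961407
  t = 2.5000: CF_t = 3.100000, DF = 0.944432, PV = 2.927738
  t = 3.0000: CF_t = 3.100000, DF = 0.933694, PV = 2.894452
  t = 3.5000: CF_t = 3.100000, DF = 0.923079, PV = 2.861544
  t = 4.0000: CF_t = 3.100000, DF = 0.912584, PV = 2.829011
  t = 4.5000: CF_t = 3.100000, DF = 0.902209, PV = 2.796847
  t = 5.0000: CF_t = 3.100000, DF = 0.891951, PV = 2.765049
  t = 5.5000: CF_t = 3.100000, DF = 0.881810, PV = 2.733612
  t = 6.0000: CF_t = 3.100000, DF = 0.871785, PV = 2.702533
  t = 6.5000: CF_t = 3.100000, DF = 0.861873, PV = 2.671807
  t = 7.0000: CF_t = 103.100000, DF = 0.852075, PV = 87.848883
Price P = sum_t PV_t = 125.083016
Convexity numerator sum_t t*(t + 1/m) * CF_t / (1+y/m)^(m*t + 2):
  t = 0.5000: term = 1.497732
  t = 1.0000: term = 4.442111
  t = 1.5000: term = 8.783215
  t = 2.0000: term = 14.472261
  t = 2.5000: term = 21.461583
  t = 3.0000: term = 29.704613
  t = 3.5000: term = 39.155858
  t = 4.0000: term = 49.770881
  t = 4.5000: term = 61.506279
  t = 5.0000: term = 74.319665
  t = 5.5000: term = 88.169647
  t = 6.0000: term = 103.015810
  t = 6.5000: term = 118.818697
  t = 7.0000: term = 4507.791030
Convexity = (1/P) * sum = 5122.909380 / 125.083016 = 40.956075


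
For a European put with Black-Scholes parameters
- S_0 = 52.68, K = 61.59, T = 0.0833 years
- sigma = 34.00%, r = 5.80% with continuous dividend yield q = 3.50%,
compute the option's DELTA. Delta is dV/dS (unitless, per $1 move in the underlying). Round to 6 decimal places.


Answer: Delta = -0.933498

Derivation:
d1 = -1.5238269035; d2 = -1.6219568174
phi(d1) = 0.1249348660; exp(-qT) = 0.9970887459; exp(-rT) = 0.9951802524
N(-d1) = 0.9362240215
Delta = -exp(-qT) * N(-d1) = -0.9970887459 * 0.9362240215 = -0.933498


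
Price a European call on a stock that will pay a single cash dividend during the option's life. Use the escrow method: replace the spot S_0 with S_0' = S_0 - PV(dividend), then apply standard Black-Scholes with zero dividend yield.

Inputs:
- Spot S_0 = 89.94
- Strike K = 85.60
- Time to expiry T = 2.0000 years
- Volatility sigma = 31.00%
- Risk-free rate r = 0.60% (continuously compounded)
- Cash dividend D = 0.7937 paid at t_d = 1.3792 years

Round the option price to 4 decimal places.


PV(D) = D * exp(-r * t_d) = 0.7937 * 0.99175895 = 0.78715907
S_0' = S_0 - PV(D) = 89.9400 - 0.78715907 = 89.15284093
d1 = (ln(S_0'/K) + (r + sigma^2/2)*T) / (sigma*sqrt(T)) = 0.33933582
d2 = d1 - sigma*sqrt(T) = -0.09907039
exp(-rT) = 0.98807171
N(d1) = 0.63282162; N(d2) = 0.46054119
C = S_0' * N(d1) - K * exp(-rT) * N(d2) = 89.15284093 * 0.63282162 - 85.6000 * 0.98807171 * 0.46054119 = 17.4658

Answer: Price = 17.4658


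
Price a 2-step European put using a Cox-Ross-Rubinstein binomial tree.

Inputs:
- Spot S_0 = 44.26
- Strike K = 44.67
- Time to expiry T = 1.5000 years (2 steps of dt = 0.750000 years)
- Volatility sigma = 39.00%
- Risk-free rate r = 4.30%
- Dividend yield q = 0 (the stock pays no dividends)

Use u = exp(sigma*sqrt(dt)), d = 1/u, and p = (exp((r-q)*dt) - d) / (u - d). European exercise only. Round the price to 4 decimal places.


dt = T/N = 0.750000
u = exp(sigma*sqrt(dt)) = 1.401790; d = 1/u = 0.713374
p = (exp((r-q)*dt) - d) / (u - d) = 0.463966
Discount per step: exp(-r*dt) = 0.968264
Stock lattice S(k, i) with i counting down-moves:
  k=0: S(0,0) = 44.2600
  k=1: S(1,0) = 62.0432; S(1,1) = 31.5739
  k=2: S(2,0) = 86.9716; S(2,1) = 44.2600; S(2,2) = 22.5240
Terminal payoffs V(N, i) = max(K - S_T, 0):
  V(2,0) = 0.000000; V(2,1) = 0.410000; V(2,2) = 22.145997
Backward induction: V(k, i) = exp(-r*dt) * [p * V(k+1, i) + (1-p) * V(k+1, i+1)].
  V(1,0) = exp(-r*dt) * [p*0.000000 + (1-p)*0.410000] = 0.212799
  V(1,1) = exp(-r*dt) * [p*0.410000 + (1-p)*22.145997] = 11.678456
  V(0,0) = exp(-r*dt) * [p*0.212799 + (1-p)*11.678456] = 6.156977

Answer: Price = V(0,0) = 6.1570


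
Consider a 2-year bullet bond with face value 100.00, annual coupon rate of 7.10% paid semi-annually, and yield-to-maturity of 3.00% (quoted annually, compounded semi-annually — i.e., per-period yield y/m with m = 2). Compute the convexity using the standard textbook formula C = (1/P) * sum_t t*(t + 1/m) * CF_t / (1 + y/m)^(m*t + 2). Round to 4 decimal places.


Coupon per period c = face * coupon_rate / m = 3.550000
Periods per year m = 2; per-period yield y/m = 0.015000
Number of cashflows N = 4
Cashflows (t years, CF_t, discount factor 1/(1+y/m)^(m*t), PV):
  t = 0.5000: CF_t = 3.550000, DF = 0.985222, PV = 3.497537
  t = 1.0000: CF_t = 3.550000, DF = 0.970662, PV = 3.445849
  t = 1.5000: CF_t = 3.550000, DF = 0.956317, PV = 3.394925
  t = 2.0000: CF_t = 103.550000, DF = 0.942184, PV = 97.563177
Price P = sum_t PV_t = 107.901489
Convexity numerator sum_t t*(t + 1/m) * CF_t / (1+y/m)^(m*t + 2):
  t = 0.5000: term = 1.697463
  t = 1.0000: term = 5.017131
  t = 1.5000: term = 9.885972
  t = 2.0000: term = 473.504220
Convexity = (1/P) * sum = 490.104786 / 107.901489 = 4.542150

Answer: Convexity = 4.5422


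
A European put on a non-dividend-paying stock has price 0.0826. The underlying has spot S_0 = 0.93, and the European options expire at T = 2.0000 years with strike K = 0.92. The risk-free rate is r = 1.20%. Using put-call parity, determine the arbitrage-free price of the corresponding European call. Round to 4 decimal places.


Answer: Call price = 0.1144

Derivation:
Put-call parity: C - P = S_0 * exp(-qT) - K * exp(-rT).
S_0 * exp(-qT) = 0.9300 * 1.00000000 = 0.93000000
K * exp(-rT) = 0.9200 * 0.97628571 = 0.89818285
C = P + S*exp(-qT) - K*exp(-rT)
C = 0.0826 + 0.93000000 - 0.89818285 = 0.1144


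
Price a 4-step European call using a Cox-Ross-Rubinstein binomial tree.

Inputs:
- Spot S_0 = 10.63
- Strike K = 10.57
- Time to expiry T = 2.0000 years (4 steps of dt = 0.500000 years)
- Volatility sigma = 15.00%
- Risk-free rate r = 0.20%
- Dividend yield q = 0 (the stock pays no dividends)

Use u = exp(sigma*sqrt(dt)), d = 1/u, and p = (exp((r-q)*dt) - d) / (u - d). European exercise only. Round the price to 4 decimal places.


dt = T/N = 0.500000
u = exp(sigma*sqrt(dt)) = 1.111895; d = 1/u = 0.899365
p = (exp((r-q)*dt) - d) / (u - d) = 0.478216
Discount per step: exp(-r*dt) = 0.999000
Stock lattice S(k, i) with i counting down-moves:
  k=0: S(0,0) = 10.6300
  k=1: S(1,0) = 11.8194; S(1,1) = 9.5603
  k=2: S(2,0) = 13.1420; S(2,1) = 10.6300; S(2,2) = 8.5982
  k=3: S(3,0) = 14.6125; S(3,1) = 11.8194; S(3,2) = 9.5603; S(3,3) = 7.7329
  k=4: S(4,0) = 16.2476; S(4,1) = 13.1420; S(4,2) = 10.6300; S(4,3) = 8.5982; S(4,4) = 6.9547
Terminal payoffs V(N, i) = max(S_T - K, 0):
  V(4,0) = 5.677585; V(4,1) = 2.571987; V(4,2) = 0.060000; V(4,3) = 0.000000; V(4,4) = 0.000000
Backward induction: V(k, i) = exp(-r*dt) * [p * V(k+1, i) + (1-p) * V(k+1, i+1)].
  V(3,0) = exp(-r*dt) * [p*5.677585 + (1-p)*2.571987] = 4.053078
  V(3,1) = exp(-r*dt) * [p*2.571987 + (1-p)*0.060000] = 1.260012
  V(3,2) = exp(-r*dt) * [p*0.060000 + (1-p)*0.000000] = 0.028664
  V(3,3) = exp(-r*dt) * [p*0.000000 + (1-p)*0.000000] = 0.000000
  V(2,0) = exp(-r*dt) * [p*4.053078 + (1-p)*1.260012] = 2.593106
  V(2,1) = exp(-r*dt) * [p*1.260012 + (1-p)*0.028664] = 0.616897
  V(2,2) = exp(-r*dt) * [p*0.028664 + (1-p)*0.000000] = 0.013694
  V(1,0) = exp(-r*dt) * [p*2.593106 + (1-p)*0.616897] = 1.560390
  V(1,1) = exp(-r*dt) * [p*0.616897 + (1-p)*0.013694] = 0.301853
  V(0,0) = exp(-r*dt) * [p*1.560390 + (1-p)*0.301853] = 0.902802

Answer: Price = V(0,0) = 0.9028


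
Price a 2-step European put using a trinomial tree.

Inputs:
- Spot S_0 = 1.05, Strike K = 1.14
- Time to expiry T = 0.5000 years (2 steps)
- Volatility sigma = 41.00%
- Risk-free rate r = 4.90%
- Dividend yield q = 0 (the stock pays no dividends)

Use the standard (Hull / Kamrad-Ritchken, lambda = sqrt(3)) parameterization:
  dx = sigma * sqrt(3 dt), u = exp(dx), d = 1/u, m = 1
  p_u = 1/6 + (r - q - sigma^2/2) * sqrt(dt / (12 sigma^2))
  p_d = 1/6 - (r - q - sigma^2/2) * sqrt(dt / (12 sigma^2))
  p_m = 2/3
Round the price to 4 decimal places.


Answer: Price = V(0,0) = 0.1574

Derivation:
dt = T/N = 0.250000; dx = sigma*sqrt(3*dt) = 0.355070
u = exp(dx) = 1.426281; d = 1/u = 0.701124
p_u = 0.154328, p_m = 0.666667, p_d = 0.179006
Discount per step: exp(-r*dt) = 0.987825
Stock lattice S(k, j) with j the centered position index:
  k=0: S(0,+0) = 1.0500
  k=1: S(1,-1) = 0.7362; S(1,+0) = 1.0500; S(1,+1) = 1.4976
  k=2: S(2,-2) = 0.5162; S(2,-1) = 0.7362; S(2,+0) = 1.0500; S(2,+1) = 1.4976; S(2,+2) = 2.1360
Terminal payoffs V(N, j) = max(K - S_T, 0):
  V(2,-2) = 0.623846; V(2,-1) = 0.403820; V(2,+0) = 0.090000; V(2,+1) = 0.000000; V(2,+2) = 0.000000
Backward induction: V(k, j) = exp(-r*dt) * [p_u * V(k+1, j+1) + p_m * V(k+1, j) + p_d * V(k+1, j-1)]
  V(1,-1) = exp(-r*dt) * [p_u*0.090000 + p_m*0.403820 + p_d*0.623846] = 0.389968
  V(1,+0) = exp(-r*dt) * [p_u*0.000000 + p_m*0.090000 + p_d*0.403820] = 0.130675
  V(1,+1) = exp(-r*dt) * [p_u*0.000000 + p_m*0.000000 + p_d*0.090000] = 0.015914
  V(0,+0) = exp(-r*dt) * [p_u*0.015914 + p_m*0.130675 + p_d*0.389968] = 0.157439


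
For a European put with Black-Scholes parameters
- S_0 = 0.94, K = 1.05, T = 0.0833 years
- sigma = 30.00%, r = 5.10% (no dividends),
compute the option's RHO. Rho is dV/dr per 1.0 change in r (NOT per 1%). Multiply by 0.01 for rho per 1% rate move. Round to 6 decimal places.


d1 = -1.1857539901; d2 = -1.2723392082
phi(d1) = 0.1975142006; exp(-qT) = 1.0000000000; exp(-rT) = 0.9957607113
N(-d2) = 0.8983736883
Rho = -K*T*exp(-rT)*N(-d2) = -1.0500 * 0.0833 * 0.9957607113 * 0.8983736883 = -0.078243

Answer: Rho = -0.078243


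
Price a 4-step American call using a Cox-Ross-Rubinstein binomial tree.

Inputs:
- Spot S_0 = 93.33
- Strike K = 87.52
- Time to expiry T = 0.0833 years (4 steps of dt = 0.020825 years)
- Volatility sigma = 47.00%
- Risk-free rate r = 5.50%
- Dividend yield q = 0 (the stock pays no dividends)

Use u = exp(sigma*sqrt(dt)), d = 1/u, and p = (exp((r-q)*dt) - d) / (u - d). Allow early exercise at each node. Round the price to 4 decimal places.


dt = T/N = 0.020825
u = exp(sigma*sqrt(dt)) = 1.070178; d = 1/u = 0.934424
p = (exp((r-q)*dt) - d) / (u - d) = 0.491492
Discount per step: exp(-r*dt) = 0.998855
Stock lattice S(k, i) with i counting down-moves:
  k=0: S(0,0) = 93.3300
  k=1: S(1,0) = 99.8797; S(1,1) = 87.2098
  k=2: S(2,0) = 106.8891; S(2,1) = 93.3300; S(2,2) = 81.4909
  k=3: S(3,0) = 114.3904; S(3,1) = 99.8797; S(3,2) = 87.2098; S(3,3) = 76.1470
  k=4: S(4,0) = 122.4181; S(4,1) = 106.8891; S(4,2) = 93.3300; S(4,3) = 81.4909; S(4,4) = 71.1536
Terminal payoffs V(N, i) = max(S_T - K, 0):
  V(4,0) = 34.898065; V(4,1) = 19.369092; V(4,2) = 5.810000; V(4,3) = 0.000000; V(4,4) = 0.000000
Backward induction: V(k, i) = exp(-r*dt) * [p * V(k+1, i) + (1-p) * V(k+1, i+1)]; then take max(V_cont, immediate exercise) for American.
  V(3,0) = exp(-r*dt) * [p*34.898065 + (1-p)*19.369092] = 26.970552; exercise = 26.870366; V(3,0) = max -> 26.970552
  V(3,1) = exp(-r*dt) * [p*19.369092 + (1-p)*5.810000] = 12.459908; exercise = 12.359723; V(3,1) = max -> 12.459908
  V(3,2) = exp(-r*dt) * [p*5.810000 + (1-p)*0.000000] = 2.852301; exercise = 0.000000; V(3,2) = max -> 2.852301
  V(3,3) = exp(-r*dt) * [p*0.000000 + (1-p)*0.000000] = 0.000000; exercise = 0.000000; V(3,3) = max -> 0.000000
  V(2,0) = exp(-r*dt) * [p*26.970552 + (1-p)*12.459908] = 19.569349; exercise = 19.369092; V(2,0) = max -> 19.569349
  V(2,1) = exp(-r*dt) * [p*12.459908 + (1-p)*2.852301] = 7.565694; exercise = 5.810000; V(2,1) = max -> 7.565694
  V(2,2) = exp(-r*dt) * [p*2.852301 + (1-p)*0.000000] = 1.400279; exercise = 0.000000; V(2,2) = max -> 1.400279
  V(1,0) = exp(-r*dt) * [p*19.569349 + (1-p)*7.565694] = 13.449983; exercise = 12.359723; V(1,0) = max -> 13.449983
  V(1,1) = exp(-r*dt) * [p*7.565694 + (1-p)*1.400279] = 4.425461; exercise = 0.000000; V(1,1) = max -> 4.425461
  V(0,0) = exp(-r*dt) * [p*13.449983 + (1-p)*4.425461] = 8.850799; exercise = 5.810000; V(0,0) = max -> 8.850799

Answer: Price = V(0,0) = 8.8508


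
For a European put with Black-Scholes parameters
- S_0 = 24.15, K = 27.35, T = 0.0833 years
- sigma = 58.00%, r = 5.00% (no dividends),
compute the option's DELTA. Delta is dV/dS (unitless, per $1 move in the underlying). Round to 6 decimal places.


d1 = -0.6347509090; d2 = -0.8021489974
phi(d1) = 0.3261516273; exp(-qT) = 1.0000000000; exp(-rT) = 0.9958436616
N(-d1) = 0.7372045575
Delta = -exp(-qT) * N(-d1) = -1.0000000000 * 0.7372045575 = -0.737205

Answer: Delta = -0.737205


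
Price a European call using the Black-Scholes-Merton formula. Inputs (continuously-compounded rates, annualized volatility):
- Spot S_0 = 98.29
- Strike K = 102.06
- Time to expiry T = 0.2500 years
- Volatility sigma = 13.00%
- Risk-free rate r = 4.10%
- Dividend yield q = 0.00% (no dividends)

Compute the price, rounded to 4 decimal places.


d1 = (ln(S/K) + (r - q + 0.5*sigma^2) * T) / (sigma * sqrt(T)) = -0.38886282
d2 = d1 - sigma * sqrt(T) = -0.45386282
exp(-rT) = 0.98980235; exp(-qT) = 1.00000000
C = S_0 * exp(-qT) * N(d1) - K * exp(-rT) * N(d2)
N(d1) = 0.34868881; N(d2) = 0.32496378
C = 98.2900 * 1.00000000 * 0.34868881 - 102.0600 * 0.98980235 * 0.32496378 = 1.4450

Answer: Price = 1.4450


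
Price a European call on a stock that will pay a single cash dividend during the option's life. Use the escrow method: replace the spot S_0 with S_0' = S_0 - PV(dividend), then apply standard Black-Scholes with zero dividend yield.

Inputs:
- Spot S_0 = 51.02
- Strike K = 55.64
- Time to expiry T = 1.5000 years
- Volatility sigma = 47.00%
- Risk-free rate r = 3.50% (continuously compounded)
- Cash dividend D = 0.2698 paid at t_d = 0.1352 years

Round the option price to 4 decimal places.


Answer: Price = 10.7326

Derivation:
PV(D) = D * exp(-r * t_d) = 0.2698 * 0.99527918 = 0.26852632
S_0' = S_0 - PV(D) = 51.0200 - 0.26852632 = 50.75147368
d1 = (ln(S_0'/K) + (r + sigma^2/2)*T) / (sigma*sqrt(T)) = 0.21926110
d2 = d1 - sigma*sqrt(T) = -0.35636899
exp(-rT) = 0.94885432
N(d1) = 0.58677667; N(d2) = 0.36078213
C = S_0' * N(d1) - K * exp(-rT) * N(d2) = 50.75147368 * 0.58677667 - 55.6400 * 0.94885432 * 0.36078213 = 10.7326


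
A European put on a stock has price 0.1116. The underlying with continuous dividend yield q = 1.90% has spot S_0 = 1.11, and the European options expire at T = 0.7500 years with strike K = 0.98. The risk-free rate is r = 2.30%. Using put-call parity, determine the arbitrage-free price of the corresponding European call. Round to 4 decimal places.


Put-call parity: C - P = S_0 * exp(-qT) - K * exp(-rT).
S_0 * exp(-qT) = 1.1100 * 0.98585105 = 1.09429467
K * exp(-rT) = 0.9800 * 0.98289793 = 0.96323997
C = P + S*exp(-qT) - K*exp(-rT)
C = 0.1116 + 1.09429467 - 0.96323997 = 0.2427

Answer: Call price = 0.2427


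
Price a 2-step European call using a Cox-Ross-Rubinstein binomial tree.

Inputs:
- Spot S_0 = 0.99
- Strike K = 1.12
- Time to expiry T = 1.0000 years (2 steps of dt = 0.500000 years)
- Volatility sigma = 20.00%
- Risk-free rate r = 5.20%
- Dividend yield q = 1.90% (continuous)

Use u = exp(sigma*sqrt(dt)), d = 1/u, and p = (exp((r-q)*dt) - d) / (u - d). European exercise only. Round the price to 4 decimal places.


dt = T/N = 0.500000
u = exp(sigma*sqrt(dt)) = 1.151910; d = 1/u = 0.868123
p = (exp((r-q)*dt) - d) / (u - d) = 0.523328
Discount per step: exp(-r*dt) = 0.974335
Stock lattice S(k, i) with i counting down-moves:
  k=0: S(0,0) = 0.9900
  k=1: S(1,0) = 1.1404; S(1,1) = 0.8594
  k=2: S(2,0) = 1.3136; S(2,1) = 0.9900; S(2,2) = 0.7461
Terminal payoffs V(N, i) = max(S_T - K, 0):
  V(2,0) = 0.193627; V(2,1) = 0.000000; V(2,2) = 0.000000
Backward induction: V(k, i) = exp(-r*dt) * [p * V(k+1, i) + (1-p) * V(k+1, i+1)].
  V(1,0) = exp(-r*dt) * [p*0.193627 + (1-p)*0.000000] = 0.098730
  V(1,1) = exp(-r*dt) * [p*0.000000 + (1-p)*0.000000] = 0.000000
  V(0,0) = exp(-r*dt) * [p*0.098730 + (1-p)*0.000000] = 0.050342

Answer: Price = V(0,0) = 0.0503


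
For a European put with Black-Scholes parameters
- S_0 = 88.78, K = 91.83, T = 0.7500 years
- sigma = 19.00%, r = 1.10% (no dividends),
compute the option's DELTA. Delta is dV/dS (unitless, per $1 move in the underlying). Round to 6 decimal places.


d1 = -0.0728685457; d2 = -0.2374133724
phi(d1) = 0.3978845283; exp(-qT) = 1.0000000000; exp(-rT) = 0.9917839379
N(-d1) = 0.5290446378
Delta = -exp(-qT) * N(-d1) = -1.0000000000 * 0.5290446378 = -0.529045

Answer: Delta = -0.529045


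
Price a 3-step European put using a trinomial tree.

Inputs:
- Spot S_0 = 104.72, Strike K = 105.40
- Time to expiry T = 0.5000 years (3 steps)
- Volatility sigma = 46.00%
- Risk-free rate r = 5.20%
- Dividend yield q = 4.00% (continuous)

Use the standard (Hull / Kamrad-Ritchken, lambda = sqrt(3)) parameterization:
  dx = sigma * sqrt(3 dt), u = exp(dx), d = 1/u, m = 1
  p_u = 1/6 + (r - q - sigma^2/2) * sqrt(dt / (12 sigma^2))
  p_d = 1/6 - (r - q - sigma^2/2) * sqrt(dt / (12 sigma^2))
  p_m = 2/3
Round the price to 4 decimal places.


dt = T/N = 0.166667; dx = sigma*sqrt(3*dt) = 0.325269
u = exp(dx) = 1.384403; d = 1/u = 0.722333
p_u = 0.142635, p_m = 0.666667, p_d = 0.190698
Discount per step: exp(-r*dt) = 0.991371
Stock lattice S(k, j) with j the centered position index:
  k=0: S(0,+0) = 104.7200
  k=1: S(1,-1) = 75.6427; S(1,+0) = 104.7200; S(1,+1) = 144.9747
  k=2: S(2,-2) = 54.6392; S(2,-1) = 75.6427; S(2,+0) = 104.7200; S(2,+1) = 144.9747; S(2,+2) = 200.7034
  k=3: S(3,-3) = 39.4677; S(3,-2) = 54.6392; S(3,-1) = 75.6427; S(3,+0) = 104.7200; S(3,+1) = 144.9747; S(3,+2) = 200.7034; S(3,+3) = 277.8545
Terminal payoffs V(N, j) = max(K - S_T, 0):
  V(3,-3) = 65.932294; V(3,-2) = 50.760783; V(3,-1) = 29.757295; V(3,+0) = 0.680000; V(3,+1) = 0.000000; V(3,+2) = 0.000000; V(3,+3) = 0.000000
Backward induction: V(k, j) = exp(-r*dt) * [p_u * V(k+1, j+1) + p_m * V(k+1, j) + p_d * V(k+1, j-1)]
  V(2,-2) = exp(-r*dt) * [p_u*29.757295 + p_m*50.760783 + p_d*65.932294] = 50.220982
  V(2,-1) = exp(-r*dt) * [p_u*0.680000 + p_m*29.757295 + p_d*50.760783] = 29.359615
  V(2,+0) = exp(-r*dt) * [p_u*0.000000 + p_m*0.680000 + p_d*29.757295] = 6.075112
  V(2,+1) = exp(-r*dt) * [p_u*0.000000 + p_m*0.000000 + p_d*0.680000] = 0.128556
  V(2,+2) = exp(-r*dt) * [p_u*0.000000 + p_m*0.000000 + p_d*0.000000] = 0.000000
  V(1,-1) = exp(-r*dt) * [p_u*6.075112 + p_m*29.359615 + p_d*50.220982] = 29.757625
  V(1,+0) = exp(-r*dt) * [p_u*0.128556 + p_m*6.075112 + p_d*29.359615] = 9.583812
  V(1,+1) = exp(-r*dt) * [p_u*0.000000 + p_m*0.128556 + p_d*6.075112] = 1.233479
  V(0,+0) = exp(-r*dt) * [p_u*1.233479 + p_m*9.583812 + p_d*29.757625] = 12.134246

Answer: Price = V(0,0) = 12.1342


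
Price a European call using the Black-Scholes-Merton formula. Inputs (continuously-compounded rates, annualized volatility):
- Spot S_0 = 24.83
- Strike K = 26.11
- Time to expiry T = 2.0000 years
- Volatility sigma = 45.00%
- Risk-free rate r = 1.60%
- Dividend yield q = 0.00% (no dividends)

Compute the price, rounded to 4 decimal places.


d1 = (ln(S/K) + (r - q + 0.5*sigma^2) * T) / (sigma * sqrt(T)) = 0.28949614
d2 = d1 - sigma * sqrt(T) = -0.34689996
exp(-rT) = 0.96850658; exp(-qT) = 1.00000000
C = S_0 * exp(-qT) * N(d1) - K * exp(-rT) * N(d2)
N(d1) = 0.61389913; N(d2) = 0.36433324
C = 24.8300 * 1.00000000 * 0.61389913 - 26.1100 * 0.96850658 * 0.36433324 = 6.0300

Answer: Price = 6.0300


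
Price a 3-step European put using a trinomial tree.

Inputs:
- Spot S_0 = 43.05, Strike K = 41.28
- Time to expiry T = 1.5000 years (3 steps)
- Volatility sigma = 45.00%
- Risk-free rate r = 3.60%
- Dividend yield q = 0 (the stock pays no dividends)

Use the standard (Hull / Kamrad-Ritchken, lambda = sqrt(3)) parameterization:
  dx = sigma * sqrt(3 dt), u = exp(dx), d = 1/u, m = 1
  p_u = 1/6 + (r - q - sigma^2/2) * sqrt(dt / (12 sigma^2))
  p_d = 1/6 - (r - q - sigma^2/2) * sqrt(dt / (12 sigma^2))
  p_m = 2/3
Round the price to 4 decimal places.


Answer: Price = V(0,0) = 6.5368

Derivation:
dt = T/N = 0.500000; dx = sigma*sqrt(3*dt) = 0.551135
u = exp(dx) = 1.735222; d = 1/u = 0.576295
p_u = 0.137069, p_m = 0.666667, p_d = 0.196265
Discount per step: exp(-r*dt) = 0.982161
Stock lattice S(k, j) with j the centered position index:
  k=0: S(0,+0) = 43.0500
  k=1: S(1,-1) = 24.8095; S(1,+0) = 43.0500; S(1,+1) = 74.7013
  k=2: S(2,-2) = 14.2976; S(2,-1) = 24.8095; S(2,+0) = 43.0500; S(2,+1) = 74.7013; S(2,+2) = 129.6233
  k=3: S(3,-3) = 8.2396; S(3,-2) = 14.2976; S(3,-1) = 24.8095; S(3,+0) = 43.0500; S(3,+1) = 74.7013; S(3,+2) = 129.6233; S(3,+3) = 224.9252
Terminal payoffs V(N, j) = max(K - S_T, 0):
  V(3,-3) = 33.040360; V(3,-2) = 26.982398; V(3,-1) = 16.470490; V(3,+0) = 0.000000; V(3,+1) = 0.000000; V(3,+2) = 0.000000; V(3,+3) = 0.000000
Backward induction: V(k, j) = exp(-r*dt) * [p_u * V(k+1, j+1) + p_m * V(k+1, j) + p_d * V(k+1, j-1)]
  V(2,-2) = exp(-r*dt) * [p_u*16.470490 + p_m*26.982398 + p_d*33.040360] = 26.253664
  V(2,-1) = exp(-r*dt) * [p_u*0.000000 + p_m*16.470490 + p_d*26.982398] = 15.985671
  V(2,+0) = exp(-r*dt) * [p_u*0.000000 + p_m*0.000000 + p_d*16.470490] = 3.174909
  V(2,+1) = exp(-r*dt) * [p_u*0.000000 + p_m*0.000000 + p_d*0.000000] = 0.000000
  V(2,+2) = exp(-r*dt) * [p_u*0.000000 + p_m*0.000000 + p_d*0.000000] = 0.000000
  V(1,-1) = exp(-r*dt) * [p_u*3.174909 + p_m*15.985671 + p_d*26.253664] = 15.955168
  V(1,+0) = exp(-r*dt) * [p_u*0.000000 + p_m*3.174909 + p_d*15.985671] = 5.160302
  V(1,+1) = exp(-r*dt) * [p_u*0.000000 + p_m*0.000000 + p_d*3.174909] = 0.612007
  V(0,+0) = exp(-r*dt) * [p_u*0.612007 + p_m*5.160302 + p_d*15.955168] = 6.536796


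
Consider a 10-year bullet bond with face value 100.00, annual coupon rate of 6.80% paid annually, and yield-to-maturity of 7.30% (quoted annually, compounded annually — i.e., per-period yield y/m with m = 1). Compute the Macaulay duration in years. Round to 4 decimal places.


Coupon per period c = face * coupon_rate / m = 6.800000
Periods per year m = 1; per-period yield y/m = 0.073000
Number of cashflows N = 10
Cashflows (t years, CF_t, discount factor 1/(1+y/m)^(m*t), PV):
  t = 1.0000: CF_t = 6.800000, DF = 0.931966, PV = 6.337372
  t = 2.0000: CF_t = 6.800000, DF = 0.868561, PV = 5.906218
  t = 3.0000: CF_t = 6.800000, DF = 0.809470, PV = 5.504397
  t = 4.0000: CF_t = 6.800000, DF = 0.754399, PV = 5.129913
  t = 5.0000: CF_t = 6.800000, DF = 0.703075, PV = 4.780907
  t = 6.0000: CF_t = 6.800000, DF = 0.655242, PV = 4.455645
  t = 7.0000: CF_t = 6.800000, DF = 0.610663, PV = 4.152512
  t = 8.0000: CF_t = 6.800000, DF = 0.569118, PV = 3.870002
  t = 9.0000: CF_t = 6.800000, DF = 0.530399, PV = 3.606712
  t = 10.0000: CF_t = 106.800000, DF = 0.494314, PV = 52.792719
Price P = sum_t PV_t = 96.536396
Macaulay numerator sum_t t * PV_t:
  t * PV_t at t = 1.0000: 6.337372
  t * PV_t at t = 2.0000: 11.812436
  t * PV_t at t = 3.0000: 16.513191
  t * PV_t at t = 4.0000: 20.519653
  t * PV_t at t = 5.0000: 23.904535
  t * PV_t at t = 6.0000: 26.733870
  t * PV_t at t = 7.0000: 29.067582
  t * PV_t at t = 8.0000: 30.960012
  t * PV_t at t = 9.0000: 32.460404
  t * PV_t at t = 10.0000: 527.927193
Macaulay duration D = (sum_t t * PV_t) / P = 726.236249 / 96.536396 = 7.522927

Answer: Macaulay duration = 7.5229 years


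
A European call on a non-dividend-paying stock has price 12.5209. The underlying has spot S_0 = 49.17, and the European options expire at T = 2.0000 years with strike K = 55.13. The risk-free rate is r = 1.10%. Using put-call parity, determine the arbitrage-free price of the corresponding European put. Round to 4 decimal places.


Answer: Put price = 17.2813

Derivation:
Put-call parity: C - P = S_0 * exp(-qT) - K * exp(-rT).
S_0 * exp(-qT) = 49.1700 * 1.00000000 = 49.17000000
K * exp(-rT) = 55.1300 * 0.97824024 = 53.93038416
P = C - S*exp(-qT) + K*exp(-rT)
P = 12.5209 - 49.17000000 + 53.93038416 = 17.2813


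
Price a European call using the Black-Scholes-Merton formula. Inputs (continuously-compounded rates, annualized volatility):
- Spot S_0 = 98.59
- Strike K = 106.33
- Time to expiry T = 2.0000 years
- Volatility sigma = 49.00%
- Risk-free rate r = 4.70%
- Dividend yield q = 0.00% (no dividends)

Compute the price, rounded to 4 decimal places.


Answer: Price = 27.3848

Derivation:
d1 = (ln(S/K) + (r - q + 0.5*sigma^2) * T) / (sigma * sqrt(T)) = 0.37306719
d2 = d1 - sigma * sqrt(T) = -0.31989746
exp(-rT) = 0.91028276; exp(-qT) = 1.00000000
C = S_0 * exp(-qT) * N(d1) - K * exp(-rT) * N(d2)
N(d1) = 0.64545078; N(d2) = 0.37452303
C = 98.5900 * 1.00000000 * 0.64545078 - 106.3300 * 0.91028276 * 0.37452303 = 27.3848


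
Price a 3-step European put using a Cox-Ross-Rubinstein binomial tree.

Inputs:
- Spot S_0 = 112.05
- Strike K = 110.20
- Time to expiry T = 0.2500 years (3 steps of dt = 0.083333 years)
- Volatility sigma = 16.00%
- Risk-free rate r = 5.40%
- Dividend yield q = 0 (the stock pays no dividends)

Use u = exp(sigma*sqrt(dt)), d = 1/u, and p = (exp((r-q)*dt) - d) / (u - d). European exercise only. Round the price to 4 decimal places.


dt = T/N = 0.083333
u = exp(sigma*sqrt(dt)) = 1.047271; d = 1/u = 0.954862
p = (exp((r-q)*dt) - d) / (u - d) = 0.537261
Discount per step: exp(-r*dt) = 0.995510
Stock lattice S(k, i) with i counting down-moves:
  k=0: S(0,0) = 112.0500
  k=1: S(1,0) = 117.3467; S(1,1) = 106.9923
  k=2: S(2,0) = 122.8939; S(2,1) = 112.0500; S(2,2) = 102.1630
  k=3: S(3,0) = 128.7032; S(3,1) = 117.3467; S(3,2) = 106.9923; S(3,3) = 97.5516
Terminal payoffs V(N, i) = max(K - S_T, 0):
  V(3,0) = 0.000000; V(3,1) = 0.000000; V(3,2) = 3.207667; V(3,3) = 12.648432
Backward induction: V(k, i) = exp(-r*dt) * [p * V(k+1, i) + (1-p) * V(k+1, i+1)].
  V(2,0) = exp(-r*dt) * [p*0.000000 + (1-p)*0.000000] = 0.000000
  V(2,1) = exp(-r*dt) * [p*0.000000 + (1-p)*3.207667] = 1.477647
  V(2,2) = exp(-r*dt) * [p*3.207667 + (1-p)*12.648432] = 7.542257
  V(1,0) = exp(-r*dt) * [p*0.000000 + (1-p)*1.477647] = 0.680694
  V(1,1) = exp(-r*dt) * [p*1.477647 + (1-p)*7.542257] = 4.264742
  V(0,0) = exp(-r*dt) * [p*0.680694 + (1-p)*4.264742] = 2.328669

Answer: Price = V(0,0) = 2.3287


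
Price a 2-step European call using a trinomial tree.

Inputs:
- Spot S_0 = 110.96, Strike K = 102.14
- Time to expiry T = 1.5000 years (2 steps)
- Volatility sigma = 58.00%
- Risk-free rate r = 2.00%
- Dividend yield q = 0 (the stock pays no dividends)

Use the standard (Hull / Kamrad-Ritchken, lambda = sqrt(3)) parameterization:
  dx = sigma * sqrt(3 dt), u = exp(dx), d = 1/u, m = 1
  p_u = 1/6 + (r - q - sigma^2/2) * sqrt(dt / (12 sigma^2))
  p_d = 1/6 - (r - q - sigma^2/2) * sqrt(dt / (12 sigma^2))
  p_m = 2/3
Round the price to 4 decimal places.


Answer: Price = V(0,0) = 31.2848

Derivation:
dt = T/N = 0.750000; dx = sigma*sqrt(3*dt) = 0.870000
u = exp(dx) = 2.386911; d = 1/u = 0.418952
p_u = 0.102787, p_m = 0.666667, p_d = 0.230546
Discount per step: exp(-r*dt) = 0.985112
Stock lattice S(k, j) with j the centered position index:
  k=0: S(0,+0) = 110.9600
  k=1: S(1,-1) = 46.4869; S(1,+0) = 110.9600; S(1,+1) = 264.8516
  k=2: S(2,-2) = 19.4757; S(2,-1) = 46.4869; S(2,+0) = 110.9600; S(2,+1) = 264.8516; S(2,+2) = 632.1772
Terminal payoffs V(N, j) = max(S_T - K, 0):
  V(2,-2) = 0.000000; V(2,-1) = 0.000000; V(2,+0) = 8.820000; V(2,+1) = 162.711628; V(2,+2) = 530.037226
Backward induction: V(k, j) = exp(-r*dt) * [p_u * V(k+1, j+1) + p_m * V(k+1, j) + p_d * V(k+1, j-1)]
  V(1,-1) = exp(-r*dt) * [p_u*8.820000 + p_m*0.000000 + p_d*0.000000] = 0.893087
  V(1,+0) = exp(-r*dt) * [p_u*162.711628 + p_m*8.820000 + p_d*0.000000] = 22.268158
  V(1,+1) = exp(-r*dt) * [p_u*530.037226 + p_m*162.711628 + p_d*8.820000] = 162.532594
  V(0,+0) = exp(-r*dt) * [p_u*162.532594 + p_m*22.268158 + p_d*0.893087] = 31.284822


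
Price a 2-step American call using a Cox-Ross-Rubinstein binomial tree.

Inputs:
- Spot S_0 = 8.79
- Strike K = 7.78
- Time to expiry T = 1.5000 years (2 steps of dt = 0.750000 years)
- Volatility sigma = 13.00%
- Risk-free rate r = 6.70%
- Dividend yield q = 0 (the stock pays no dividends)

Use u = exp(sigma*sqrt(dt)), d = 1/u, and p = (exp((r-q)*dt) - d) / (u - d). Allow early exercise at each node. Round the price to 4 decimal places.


dt = T/N = 0.750000
u = exp(sigma*sqrt(dt)) = 1.119165; d = 1/u = 0.893523
p = (exp((r-q)*dt) - d) / (u - d) = 0.700271
Discount per step: exp(-r*dt) = 0.950992
Stock lattice S(k, i) with i counting down-moves:
  k=0: S(0,0) = 8.7900
  k=1: S(1,0) = 9.8375; S(1,1) = 7.8541
  k=2: S(2,0) = 11.0098; S(2,1) = 8.7900; S(2,2) = 7.0178
Terminal payoffs V(N, i) = max(S_T - K, 0):
  V(2,0) = 3.229751; V(2,1) = 1.010000; V(2,2) = 0.000000
Backward induction: V(k, i) = exp(-r*dt) * [p * V(k+1, i) + (1-p) * V(k+1, i+1)]; then take max(V_cont, immediate exercise) for American.
  V(1,0) = exp(-r*dt) * [p*3.229751 + (1-p)*1.010000] = 2.438750; exercise = 2.057465; V(1,0) = max -> 2.438750
  V(1,1) = exp(-r*dt) * [p*1.010000 + (1-p)*0.000000] = 0.672612; exercise = 0.074066; V(1,1) = max -> 0.672612
  V(0,0) = exp(-r*dt) * [p*2.438750 + (1-p)*0.672612] = 1.815812; exercise = 1.010000; V(0,0) = max -> 1.815812

Answer: Price = V(0,0) = 1.8158


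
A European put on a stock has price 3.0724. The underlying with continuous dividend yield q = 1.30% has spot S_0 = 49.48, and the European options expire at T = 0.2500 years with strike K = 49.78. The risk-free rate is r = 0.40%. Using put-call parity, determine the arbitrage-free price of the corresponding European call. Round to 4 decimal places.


Put-call parity: C - P = S_0 * exp(-qT) - K * exp(-rT).
S_0 * exp(-qT) = 49.4800 * 0.99675528 = 49.31945103
K * exp(-rT) = 49.7800 * 0.99900050 = 49.73024488
C = P + S*exp(-qT) - K*exp(-rT)
C = 3.0724 + 49.31945103 - 49.73024488 = 2.6616

Answer: Call price = 2.6616
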